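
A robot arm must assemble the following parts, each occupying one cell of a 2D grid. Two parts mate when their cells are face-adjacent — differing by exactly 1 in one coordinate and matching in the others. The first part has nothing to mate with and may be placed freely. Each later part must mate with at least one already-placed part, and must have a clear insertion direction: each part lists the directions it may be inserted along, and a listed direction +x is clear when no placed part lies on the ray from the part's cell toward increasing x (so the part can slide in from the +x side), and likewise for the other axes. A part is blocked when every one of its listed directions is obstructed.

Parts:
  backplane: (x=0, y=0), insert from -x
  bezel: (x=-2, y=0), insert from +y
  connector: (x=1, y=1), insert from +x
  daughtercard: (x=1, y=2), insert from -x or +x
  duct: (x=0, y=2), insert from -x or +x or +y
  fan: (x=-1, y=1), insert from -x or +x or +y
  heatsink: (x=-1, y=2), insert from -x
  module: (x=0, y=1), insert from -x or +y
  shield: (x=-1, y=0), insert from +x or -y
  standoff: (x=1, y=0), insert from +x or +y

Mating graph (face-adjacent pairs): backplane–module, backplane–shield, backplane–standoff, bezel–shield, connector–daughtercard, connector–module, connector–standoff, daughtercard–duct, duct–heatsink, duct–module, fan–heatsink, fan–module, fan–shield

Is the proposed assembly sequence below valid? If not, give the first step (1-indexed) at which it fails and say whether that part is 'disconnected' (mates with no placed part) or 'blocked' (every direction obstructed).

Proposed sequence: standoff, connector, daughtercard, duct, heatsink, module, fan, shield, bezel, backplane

Invalid at step 10 (blocked)

1. standoff@(1, 0) [+x clear] — {standoff}
2. connector@(1, 1) [+x clear] — {connector, standoff}
3. daughtercard@(1, 2) [-x clear] — {connector, daughtercard, standoff}
4. duct@(0, 2) [-x clear] — {connector, daughtercard, duct, standoff}
5. heatsink@(-1, 2) [-x clear] — {connector, daughtercard, duct, heatsink, standoff}
6. module@(0, 1) [-x clear] — {connector, daughtercard, duct, heatsink, module, standoff}
7. fan@(-1, 1) [-x clear] — {connector, daughtercard, duct, fan, heatsink, module, standoff}
8. shield@(-1, 0) [-y clear] — {connector, daughtercard, duct, fan, heatsink, module, shield, standoff}
9. bezel@(-2, 0) [+y clear] — {bezel, connector, daughtercard, duct, fan, heatsink, module, shield, standoff}
10. backplane@(0, 0) — -x all obstructed ⇒ blocked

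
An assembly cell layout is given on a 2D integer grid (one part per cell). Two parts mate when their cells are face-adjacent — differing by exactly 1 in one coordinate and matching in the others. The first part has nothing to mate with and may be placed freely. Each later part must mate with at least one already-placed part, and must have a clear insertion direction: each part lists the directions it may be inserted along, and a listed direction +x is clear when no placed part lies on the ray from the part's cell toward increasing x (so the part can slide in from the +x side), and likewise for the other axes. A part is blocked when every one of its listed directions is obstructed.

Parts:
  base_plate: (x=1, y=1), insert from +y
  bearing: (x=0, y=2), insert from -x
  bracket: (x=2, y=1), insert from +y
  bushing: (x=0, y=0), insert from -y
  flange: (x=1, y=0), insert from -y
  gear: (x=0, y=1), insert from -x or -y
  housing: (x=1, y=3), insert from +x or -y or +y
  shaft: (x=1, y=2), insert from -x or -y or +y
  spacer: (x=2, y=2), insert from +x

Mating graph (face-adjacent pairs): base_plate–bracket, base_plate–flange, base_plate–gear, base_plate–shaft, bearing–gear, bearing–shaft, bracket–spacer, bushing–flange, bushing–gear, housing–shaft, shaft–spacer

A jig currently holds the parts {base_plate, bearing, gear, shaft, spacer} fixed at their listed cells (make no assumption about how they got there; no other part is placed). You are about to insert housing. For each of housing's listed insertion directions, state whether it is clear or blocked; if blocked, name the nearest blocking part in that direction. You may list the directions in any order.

+x: clear; +y: clear; -y: blocked by shaft

+x: ray from housing(1, 3) has no placed part ⇒ clear
-y: nearest on ray is shaft@(1, 2) ⇒ blocked
+y: ray from housing(1, 3) has no placed part ⇒ clear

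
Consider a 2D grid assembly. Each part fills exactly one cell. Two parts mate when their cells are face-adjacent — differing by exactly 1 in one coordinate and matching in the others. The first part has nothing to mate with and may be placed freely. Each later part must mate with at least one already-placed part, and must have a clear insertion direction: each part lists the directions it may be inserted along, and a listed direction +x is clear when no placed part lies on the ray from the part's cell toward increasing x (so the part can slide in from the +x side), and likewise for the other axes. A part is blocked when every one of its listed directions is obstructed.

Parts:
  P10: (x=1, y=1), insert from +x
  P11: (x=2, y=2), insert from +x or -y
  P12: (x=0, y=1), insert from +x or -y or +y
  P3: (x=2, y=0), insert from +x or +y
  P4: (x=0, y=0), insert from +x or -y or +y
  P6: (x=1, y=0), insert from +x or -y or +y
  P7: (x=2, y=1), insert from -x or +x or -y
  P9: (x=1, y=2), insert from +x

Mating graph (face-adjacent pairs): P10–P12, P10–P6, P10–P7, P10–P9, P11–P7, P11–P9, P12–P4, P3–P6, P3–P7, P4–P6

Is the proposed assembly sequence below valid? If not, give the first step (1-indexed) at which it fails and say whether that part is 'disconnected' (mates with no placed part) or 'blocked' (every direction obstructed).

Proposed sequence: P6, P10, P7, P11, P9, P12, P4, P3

1. P6@(1, 0) [+x clear] — {P6}
2. P10@(1, 1) [+x clear] — {P10, P6}
3. P7@(2, 1) [+x clear] — {P10, P6, P7}
4. P11@(2, 2) [+x clear] — {P10, P11, P6, P7}
5. P9@(1, 2) — +x all obstructed ⇒ blocked

Invalid at step 5 (blocked)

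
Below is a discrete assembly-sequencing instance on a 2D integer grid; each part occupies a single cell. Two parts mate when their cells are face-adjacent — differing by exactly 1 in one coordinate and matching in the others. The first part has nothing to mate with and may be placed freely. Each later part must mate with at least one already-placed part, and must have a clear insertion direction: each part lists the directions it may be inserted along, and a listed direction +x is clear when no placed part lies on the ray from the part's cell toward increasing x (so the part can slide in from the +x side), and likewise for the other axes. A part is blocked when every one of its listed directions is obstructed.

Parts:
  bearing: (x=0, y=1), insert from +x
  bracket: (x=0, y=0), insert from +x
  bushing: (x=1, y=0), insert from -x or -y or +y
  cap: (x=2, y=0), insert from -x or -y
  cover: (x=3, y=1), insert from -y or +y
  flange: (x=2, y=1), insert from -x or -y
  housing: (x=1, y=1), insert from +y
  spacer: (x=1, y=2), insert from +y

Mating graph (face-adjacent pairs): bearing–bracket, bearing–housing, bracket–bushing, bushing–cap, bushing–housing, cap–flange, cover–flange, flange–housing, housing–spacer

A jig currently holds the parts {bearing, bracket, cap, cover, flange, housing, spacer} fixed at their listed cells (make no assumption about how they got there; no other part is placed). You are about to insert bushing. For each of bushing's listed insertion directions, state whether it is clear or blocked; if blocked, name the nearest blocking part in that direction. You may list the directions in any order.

-x: nearest on ray is bracket@(0, 0) ⇒ blocked
-y: ray from bushing(1, 0) has no placed part ⇒ clear
+y: nearest on ray is housing@(1, 1) ⇒ blocked

+y: blocked by housing; -x: blocked by bracket; -y: clear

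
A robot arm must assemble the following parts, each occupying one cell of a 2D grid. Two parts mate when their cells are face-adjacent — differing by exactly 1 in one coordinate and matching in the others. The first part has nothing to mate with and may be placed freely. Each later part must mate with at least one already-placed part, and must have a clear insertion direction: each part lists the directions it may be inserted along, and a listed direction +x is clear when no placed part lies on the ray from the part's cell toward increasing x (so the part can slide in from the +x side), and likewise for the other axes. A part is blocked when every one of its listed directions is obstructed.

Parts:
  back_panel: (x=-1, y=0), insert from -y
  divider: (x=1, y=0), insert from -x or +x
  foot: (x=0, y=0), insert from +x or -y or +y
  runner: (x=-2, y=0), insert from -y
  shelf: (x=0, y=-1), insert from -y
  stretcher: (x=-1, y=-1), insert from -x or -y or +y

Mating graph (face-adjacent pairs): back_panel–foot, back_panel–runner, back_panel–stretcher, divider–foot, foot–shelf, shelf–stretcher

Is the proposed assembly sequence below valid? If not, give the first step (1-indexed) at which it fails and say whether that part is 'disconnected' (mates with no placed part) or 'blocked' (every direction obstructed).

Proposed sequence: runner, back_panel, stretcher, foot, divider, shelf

Valid

1. runner@(-2, 0) [-y clear] — {runner}
2. back_panel@(-1, 0) [-y clear] — {back_panel, runner}
3. stretcher@(-1, -1) [-x clear] — {back_panel, runner, stretcher}
4. foot@(0, 0) [+x clear] — {back_panel, foot, runner, stretcher}
5. divider@(1, 0) [+x clear] — {back_panel, divider, foot, runner, stretcher}
6. shelf@(0, -1) [-y clear] — {back_panel, divider, foot, runner, shelf, stretcher}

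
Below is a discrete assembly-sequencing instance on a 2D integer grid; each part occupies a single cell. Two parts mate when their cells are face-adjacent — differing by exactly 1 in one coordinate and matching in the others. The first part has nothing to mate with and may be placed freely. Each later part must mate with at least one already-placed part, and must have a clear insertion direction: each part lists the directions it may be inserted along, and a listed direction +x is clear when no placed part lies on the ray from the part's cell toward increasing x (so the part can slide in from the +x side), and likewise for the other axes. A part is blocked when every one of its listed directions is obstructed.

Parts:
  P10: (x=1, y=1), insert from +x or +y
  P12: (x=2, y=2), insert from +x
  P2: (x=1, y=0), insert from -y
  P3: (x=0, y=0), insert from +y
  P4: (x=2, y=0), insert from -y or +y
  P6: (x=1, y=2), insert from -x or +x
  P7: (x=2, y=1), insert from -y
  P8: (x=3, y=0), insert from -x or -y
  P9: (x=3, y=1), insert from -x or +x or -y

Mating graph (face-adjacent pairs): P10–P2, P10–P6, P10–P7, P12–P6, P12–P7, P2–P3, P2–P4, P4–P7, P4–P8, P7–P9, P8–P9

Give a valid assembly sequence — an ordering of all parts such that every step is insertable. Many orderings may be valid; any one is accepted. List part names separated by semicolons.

1. P3@(0, 0) [+y clear] — {P3}
2. P2@(1, 0) [-y clear] — {P2, P3}
3. P10@(1, 1) [+x clear] — {P10, P2, P3}
4. P7@(2, 1) [-y clear] — {P10, P2, P3, P7}
5. P9@(3, 1) [+x clear] — {P10, P2, P3, P7, P9}
6. P8@(3, 0) [-y clear] — {P10, P2, P3, P7, P8, P9}
7. P4@(2, 0) [-y clear] — {P10, P2, P3, P4, P7, P8, P9}
8. P12@(2, 2) [+x clear] — {P10, P12, P2, P3, P4, P7, P8, P9}
9. P6@(1, 2) [-x clear] — {P10, P12, P2, P3, P4, P6, P7, P8, P9}

P3; P2; P10; P7; P9; P8; P4; P12; P6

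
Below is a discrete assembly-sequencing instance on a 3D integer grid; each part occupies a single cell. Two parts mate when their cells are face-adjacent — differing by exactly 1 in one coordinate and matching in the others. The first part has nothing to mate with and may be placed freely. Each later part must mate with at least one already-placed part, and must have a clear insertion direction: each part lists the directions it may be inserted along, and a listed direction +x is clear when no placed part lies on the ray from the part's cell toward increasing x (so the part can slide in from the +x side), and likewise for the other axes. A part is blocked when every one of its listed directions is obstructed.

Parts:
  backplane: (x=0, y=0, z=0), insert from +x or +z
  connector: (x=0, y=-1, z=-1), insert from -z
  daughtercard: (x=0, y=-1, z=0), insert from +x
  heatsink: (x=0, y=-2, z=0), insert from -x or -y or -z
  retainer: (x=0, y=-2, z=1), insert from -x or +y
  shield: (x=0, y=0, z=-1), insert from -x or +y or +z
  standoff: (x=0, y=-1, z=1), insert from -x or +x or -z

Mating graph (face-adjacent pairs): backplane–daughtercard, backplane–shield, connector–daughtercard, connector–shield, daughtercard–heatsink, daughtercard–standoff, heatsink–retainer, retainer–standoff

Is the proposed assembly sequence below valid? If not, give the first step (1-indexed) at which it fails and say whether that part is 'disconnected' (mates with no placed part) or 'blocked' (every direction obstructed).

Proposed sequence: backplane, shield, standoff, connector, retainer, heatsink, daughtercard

Invalid at step 3 (disconnected)

1. backplane@(0, 0, 0) [+x clear] — {backplane}
2. shield@(0, 0, -1) [-x clear] — {backplane, shield}
3. standoff@(0, -1, 1) — no placed neighbour ⇒ disconnected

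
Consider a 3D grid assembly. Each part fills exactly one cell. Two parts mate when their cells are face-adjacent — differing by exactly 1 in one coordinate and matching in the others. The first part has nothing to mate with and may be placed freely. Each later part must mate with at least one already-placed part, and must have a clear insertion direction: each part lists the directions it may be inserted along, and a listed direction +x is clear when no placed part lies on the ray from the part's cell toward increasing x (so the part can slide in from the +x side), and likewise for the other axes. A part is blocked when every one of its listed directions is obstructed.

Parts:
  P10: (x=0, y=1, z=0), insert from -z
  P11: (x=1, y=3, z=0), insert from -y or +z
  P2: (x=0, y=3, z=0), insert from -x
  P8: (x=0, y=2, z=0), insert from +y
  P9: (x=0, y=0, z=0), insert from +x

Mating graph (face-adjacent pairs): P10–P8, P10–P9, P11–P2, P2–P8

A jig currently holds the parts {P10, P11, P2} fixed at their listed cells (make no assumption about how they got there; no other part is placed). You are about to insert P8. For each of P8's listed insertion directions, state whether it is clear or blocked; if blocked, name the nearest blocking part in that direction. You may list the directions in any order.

+y: blocked by P2

+y: nearest on ray is P2@(0, 3, 0) ⇒ blocked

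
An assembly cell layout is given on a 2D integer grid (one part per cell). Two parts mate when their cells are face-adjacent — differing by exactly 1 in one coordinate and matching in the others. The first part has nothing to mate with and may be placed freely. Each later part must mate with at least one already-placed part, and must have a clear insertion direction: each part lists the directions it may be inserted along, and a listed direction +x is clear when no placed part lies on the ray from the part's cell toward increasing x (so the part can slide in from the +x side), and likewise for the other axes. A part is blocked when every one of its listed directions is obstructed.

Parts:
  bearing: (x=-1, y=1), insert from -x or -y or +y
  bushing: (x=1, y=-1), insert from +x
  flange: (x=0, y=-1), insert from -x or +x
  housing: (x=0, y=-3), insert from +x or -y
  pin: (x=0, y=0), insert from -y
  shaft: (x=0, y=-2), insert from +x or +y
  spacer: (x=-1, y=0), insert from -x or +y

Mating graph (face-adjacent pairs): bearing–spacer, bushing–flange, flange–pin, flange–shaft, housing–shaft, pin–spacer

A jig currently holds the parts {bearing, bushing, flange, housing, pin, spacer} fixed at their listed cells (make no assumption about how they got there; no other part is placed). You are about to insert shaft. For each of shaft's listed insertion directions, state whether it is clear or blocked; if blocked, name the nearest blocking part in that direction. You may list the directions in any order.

+x: clear; +y: blocked by flange

+x: ray from shaft(0, -2) has no placed part ⇒ clear
+y: nearest on ray is flange@(0, -1) ⇒ blocked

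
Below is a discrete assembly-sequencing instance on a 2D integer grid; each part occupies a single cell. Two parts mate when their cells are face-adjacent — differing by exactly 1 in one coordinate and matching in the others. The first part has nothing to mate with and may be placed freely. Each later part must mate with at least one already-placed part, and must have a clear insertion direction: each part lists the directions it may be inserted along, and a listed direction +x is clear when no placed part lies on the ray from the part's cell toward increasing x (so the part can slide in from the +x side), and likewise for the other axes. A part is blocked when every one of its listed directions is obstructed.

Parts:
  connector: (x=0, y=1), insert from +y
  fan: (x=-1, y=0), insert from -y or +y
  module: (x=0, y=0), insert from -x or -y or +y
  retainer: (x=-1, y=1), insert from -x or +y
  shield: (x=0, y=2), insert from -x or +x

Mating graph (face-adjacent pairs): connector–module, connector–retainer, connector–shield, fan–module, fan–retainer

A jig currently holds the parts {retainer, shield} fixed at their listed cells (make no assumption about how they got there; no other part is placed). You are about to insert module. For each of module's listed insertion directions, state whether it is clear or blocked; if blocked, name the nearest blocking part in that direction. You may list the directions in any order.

+y: blocked by shield; -x: clear; -y: clear

-x: ray from module(0, 0) has no placed part ⇒ clear
-y: ray from module(0, 0) has no placed part ⇒ clear
+y: nearest on ray is shield@(0, 2) ⇒ blocked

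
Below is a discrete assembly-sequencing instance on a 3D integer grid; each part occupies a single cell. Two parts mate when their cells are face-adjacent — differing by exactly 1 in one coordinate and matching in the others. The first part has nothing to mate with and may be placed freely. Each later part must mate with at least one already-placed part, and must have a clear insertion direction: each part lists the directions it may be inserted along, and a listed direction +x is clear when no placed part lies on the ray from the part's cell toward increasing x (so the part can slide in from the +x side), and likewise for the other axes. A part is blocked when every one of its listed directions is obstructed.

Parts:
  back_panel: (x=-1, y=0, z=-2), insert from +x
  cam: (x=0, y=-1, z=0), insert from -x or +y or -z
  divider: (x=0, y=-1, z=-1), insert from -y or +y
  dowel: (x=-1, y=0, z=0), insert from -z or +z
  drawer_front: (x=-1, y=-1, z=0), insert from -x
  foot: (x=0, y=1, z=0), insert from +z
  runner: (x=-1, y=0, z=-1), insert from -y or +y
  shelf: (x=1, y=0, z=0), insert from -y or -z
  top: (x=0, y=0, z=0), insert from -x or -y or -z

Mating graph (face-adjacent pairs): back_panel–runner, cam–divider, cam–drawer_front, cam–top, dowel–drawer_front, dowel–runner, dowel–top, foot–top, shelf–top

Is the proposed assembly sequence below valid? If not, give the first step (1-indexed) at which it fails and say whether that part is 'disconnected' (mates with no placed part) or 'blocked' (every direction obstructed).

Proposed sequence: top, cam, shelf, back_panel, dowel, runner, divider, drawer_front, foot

Invalid at step 4 (disconnected)

1. top@(0, 0, 0) [-x clear] — {top}
2. cam@(0, -1, 0) [-x clear] — {cam, top}
3. shelf@(1, 0, 0) [-y clear] — {cam, shelf, top}
4. back_panel@(-1, 0, -2) — no placed neighbour ⇒ disconnected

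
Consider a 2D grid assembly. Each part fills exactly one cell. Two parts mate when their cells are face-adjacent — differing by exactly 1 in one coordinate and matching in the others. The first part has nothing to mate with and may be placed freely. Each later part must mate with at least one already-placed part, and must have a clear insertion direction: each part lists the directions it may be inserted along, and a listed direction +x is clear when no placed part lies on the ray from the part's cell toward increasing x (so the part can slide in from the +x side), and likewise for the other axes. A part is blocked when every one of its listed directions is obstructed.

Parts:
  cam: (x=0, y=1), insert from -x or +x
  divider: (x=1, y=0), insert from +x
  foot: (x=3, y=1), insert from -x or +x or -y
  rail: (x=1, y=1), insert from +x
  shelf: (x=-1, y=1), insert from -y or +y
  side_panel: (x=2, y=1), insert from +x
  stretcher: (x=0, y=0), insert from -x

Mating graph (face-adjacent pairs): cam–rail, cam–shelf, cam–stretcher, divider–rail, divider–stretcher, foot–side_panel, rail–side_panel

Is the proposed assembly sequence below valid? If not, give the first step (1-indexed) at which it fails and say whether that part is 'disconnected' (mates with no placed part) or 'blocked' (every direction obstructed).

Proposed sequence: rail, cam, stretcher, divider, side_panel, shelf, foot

1. rail@(1, 1) [+x clear] — {rail}
2. cam@(0, 1) [-x clear] — {cam, rail}
3. stretcher@(0, 0) [-x clear] — {cam, rail, stretcher}
4. divider@(1, 0) [+x clear] — {cam, divider, rail, stretcher}
5. side_panel@(2, 1) [+x clear] — {cam, divider, rail, side_panel, stretcher}
6. shelf@(-1, 1) [-y clear] — {cam, divider, rail, shelf, side_panel, stretcher}
7. foot@(3, 1) [+x clear] — {cam, divider, foot, rail, shelf, side_panel, stretcher}

Valid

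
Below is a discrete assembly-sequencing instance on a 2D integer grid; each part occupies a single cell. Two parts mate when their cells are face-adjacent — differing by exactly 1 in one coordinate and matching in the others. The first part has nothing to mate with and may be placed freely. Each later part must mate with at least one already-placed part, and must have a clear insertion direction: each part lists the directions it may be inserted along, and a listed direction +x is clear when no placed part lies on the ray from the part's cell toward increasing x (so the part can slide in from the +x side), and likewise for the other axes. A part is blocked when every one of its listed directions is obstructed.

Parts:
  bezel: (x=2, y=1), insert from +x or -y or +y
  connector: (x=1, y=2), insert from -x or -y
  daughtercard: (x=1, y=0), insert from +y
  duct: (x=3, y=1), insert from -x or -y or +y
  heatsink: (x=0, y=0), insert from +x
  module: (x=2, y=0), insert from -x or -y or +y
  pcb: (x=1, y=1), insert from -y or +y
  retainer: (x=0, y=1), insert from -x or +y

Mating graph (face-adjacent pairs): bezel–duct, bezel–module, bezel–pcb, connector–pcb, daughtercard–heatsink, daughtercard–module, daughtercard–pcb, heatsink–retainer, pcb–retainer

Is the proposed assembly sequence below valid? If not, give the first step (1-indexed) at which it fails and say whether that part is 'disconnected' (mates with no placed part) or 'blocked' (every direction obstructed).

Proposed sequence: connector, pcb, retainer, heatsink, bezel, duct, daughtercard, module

1. connector@(1, 2) [-x clear] — {connector}
2. pcb@(1, 1) [-y clear] — {connector, pcb}
3. retainer@(0, 1) [-x clear] — {connector, pcb, retainer}
4. heatsink@(0, 0) [+x clear] — {connector, heatsink, pcb, retainer}
5. bezel@(2, 1) [+x clear] — {bezel, connector, heatsink, pcb, retainer}
6. duct@(3, 1) [-y clear] — {bezel, connector, duct, heatsink, pcb, retainer}
7. daughtercard@(1, 0) — +y all obstructed ⇒ blocked

Invalid at step 7 (blocked)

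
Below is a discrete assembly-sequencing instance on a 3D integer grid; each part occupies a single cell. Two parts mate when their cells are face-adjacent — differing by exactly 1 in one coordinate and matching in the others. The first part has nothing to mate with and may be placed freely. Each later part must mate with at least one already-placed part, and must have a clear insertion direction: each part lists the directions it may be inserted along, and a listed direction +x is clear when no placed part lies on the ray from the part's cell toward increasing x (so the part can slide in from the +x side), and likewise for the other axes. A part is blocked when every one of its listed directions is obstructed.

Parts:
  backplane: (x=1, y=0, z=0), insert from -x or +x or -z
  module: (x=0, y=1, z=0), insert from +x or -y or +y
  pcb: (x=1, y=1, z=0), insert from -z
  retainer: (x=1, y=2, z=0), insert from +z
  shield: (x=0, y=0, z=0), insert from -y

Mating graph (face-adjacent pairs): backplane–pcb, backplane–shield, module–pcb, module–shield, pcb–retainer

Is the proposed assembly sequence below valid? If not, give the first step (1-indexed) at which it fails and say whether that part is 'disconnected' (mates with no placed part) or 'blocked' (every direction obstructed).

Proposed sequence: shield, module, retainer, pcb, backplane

1. shield@(0, 0, 0) [-y clear] — {shield}
2. module@(0, 1, 0) [+x clear] — {module, shield}
3. retainer@(1, 2, 0) — no placed neighbour ⇒ disconnected

Invalid at step 3 (disconnected)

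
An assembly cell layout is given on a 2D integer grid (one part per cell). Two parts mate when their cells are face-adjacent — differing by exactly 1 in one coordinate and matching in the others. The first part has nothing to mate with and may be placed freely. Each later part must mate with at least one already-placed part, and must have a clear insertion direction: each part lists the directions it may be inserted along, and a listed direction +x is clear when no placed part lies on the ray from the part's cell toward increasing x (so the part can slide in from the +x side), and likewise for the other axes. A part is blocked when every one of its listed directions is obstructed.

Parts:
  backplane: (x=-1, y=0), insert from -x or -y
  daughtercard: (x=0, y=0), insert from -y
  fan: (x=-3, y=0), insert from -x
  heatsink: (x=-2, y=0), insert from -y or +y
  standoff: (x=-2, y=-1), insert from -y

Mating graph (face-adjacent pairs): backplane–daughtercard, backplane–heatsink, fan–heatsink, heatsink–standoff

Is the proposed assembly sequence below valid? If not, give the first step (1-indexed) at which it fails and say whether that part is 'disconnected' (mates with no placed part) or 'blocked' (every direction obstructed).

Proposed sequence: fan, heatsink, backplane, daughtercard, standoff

1. fan@(-3, 0) [-x clear] — {fan}
2. heatsink@(-2, 0) [-y clear] — {fan, heatsink}
3. backplane@(-1, 0) [-y clear] — {backplane, fan, heatsink}
4. daughtercard@(0, 0) [-y clear] — {backplane, daughtercard, fan, heatsink}
5. standoff@(-2, -1) [-y clear] — {backplane, daughtercard, fan, heatsink, standoff}

Valid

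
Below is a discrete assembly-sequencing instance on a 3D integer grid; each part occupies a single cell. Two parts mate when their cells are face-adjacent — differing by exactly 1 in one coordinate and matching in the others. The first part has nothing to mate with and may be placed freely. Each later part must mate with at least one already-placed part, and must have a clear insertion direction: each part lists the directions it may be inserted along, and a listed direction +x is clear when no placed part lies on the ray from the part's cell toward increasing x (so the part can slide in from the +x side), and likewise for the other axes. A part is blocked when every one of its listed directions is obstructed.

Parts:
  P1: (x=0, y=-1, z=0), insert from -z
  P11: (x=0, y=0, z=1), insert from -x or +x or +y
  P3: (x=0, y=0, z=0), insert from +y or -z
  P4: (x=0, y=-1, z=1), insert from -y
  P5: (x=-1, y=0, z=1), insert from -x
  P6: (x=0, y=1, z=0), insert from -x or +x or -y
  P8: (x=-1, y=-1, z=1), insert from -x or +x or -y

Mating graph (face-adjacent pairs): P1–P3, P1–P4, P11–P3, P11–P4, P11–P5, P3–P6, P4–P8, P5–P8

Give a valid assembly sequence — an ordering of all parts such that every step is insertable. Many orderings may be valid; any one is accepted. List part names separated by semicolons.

1. P1@(0, -1, 0) [-z clear] — {P1}
2. P4@(0, -1, 1) [-y clear] — {P1, P4}
3. P3@(0, 0, 0) [+y clear] — {P1, P3, P4}
4. P6@(0, 1, 0) [-x clear] — {P1, P3, P4, P6}
5. P8@(-1, -1, 1) [-x clear] — {P1, P3, P4, P6, P8}
6. P5@(-1, 0, 1) [-x clear] — {P1, P3, P4, P5, P6, P8}
7. P11@(0, 0, 1) [+x clear] — {P1, P11, P3, P4, P5, P6, P8}

P1; P4; P3; P6; P8; P5; P11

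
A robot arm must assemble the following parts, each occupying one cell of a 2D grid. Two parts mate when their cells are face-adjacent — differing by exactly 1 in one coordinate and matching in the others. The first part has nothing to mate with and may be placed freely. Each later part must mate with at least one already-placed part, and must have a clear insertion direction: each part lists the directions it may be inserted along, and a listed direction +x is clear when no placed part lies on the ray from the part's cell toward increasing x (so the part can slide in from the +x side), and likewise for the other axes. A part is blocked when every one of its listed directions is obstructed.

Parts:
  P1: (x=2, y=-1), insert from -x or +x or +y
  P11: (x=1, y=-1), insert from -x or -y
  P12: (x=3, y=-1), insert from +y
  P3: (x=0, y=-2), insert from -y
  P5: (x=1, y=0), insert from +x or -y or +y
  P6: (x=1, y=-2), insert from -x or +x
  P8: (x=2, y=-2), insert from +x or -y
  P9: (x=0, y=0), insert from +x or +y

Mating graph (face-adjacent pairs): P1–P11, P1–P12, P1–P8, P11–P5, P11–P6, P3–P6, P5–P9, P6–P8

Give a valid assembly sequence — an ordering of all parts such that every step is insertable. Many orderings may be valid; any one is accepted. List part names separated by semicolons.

P9; P5; P11; P1; P6; P3; P12; P8

1. P9@(0, 0) [+x clear] — {P9}
2. P5@(1, 0) [+x clear] — {P5, P9}
3. P11@(1, -1) [-x clear] — {P11, P5, P9}
4. P1@(2, -1) [+x clear] — {P1, P11, P5, P9}
5. P6@(1, -2) [-x clear] — {P1, P11, P5, P6, P9}
6. P3@(0, -2) [-y clear] — {P1, P11, P3, P5, P6, P9}
7. P12@(3, -1) [+y clear] — {P1, P11, P12, P3, P5, P6, P9}
8. P8@(2, -2) [+x clear] — {P1, P11, P12, P3, P5, P6, P8, P9}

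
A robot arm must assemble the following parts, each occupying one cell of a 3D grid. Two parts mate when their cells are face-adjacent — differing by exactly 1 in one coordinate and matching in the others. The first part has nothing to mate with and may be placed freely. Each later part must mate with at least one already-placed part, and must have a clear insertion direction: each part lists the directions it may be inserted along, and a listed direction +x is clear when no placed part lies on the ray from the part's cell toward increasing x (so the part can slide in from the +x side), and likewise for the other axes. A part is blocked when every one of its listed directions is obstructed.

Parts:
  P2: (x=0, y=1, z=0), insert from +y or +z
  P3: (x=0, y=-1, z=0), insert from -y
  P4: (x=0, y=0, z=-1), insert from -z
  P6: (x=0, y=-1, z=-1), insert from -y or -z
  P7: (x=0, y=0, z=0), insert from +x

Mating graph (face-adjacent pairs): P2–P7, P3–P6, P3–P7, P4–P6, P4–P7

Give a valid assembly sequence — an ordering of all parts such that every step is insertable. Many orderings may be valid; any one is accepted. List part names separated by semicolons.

P7; P4; P3; P6; P2

1. P7@(0, 0, 0) [+x clear] — {P7}
2. P4@(0, 0, -1) [-z clear] — {P4, P7}
3. P3@(0, -1, 0) [-y clear] — {P3, P4, P7}
4. P6@(0, -1, -1) [-y clear] — {P3, P4, P6, P7}
5. P2@(0, 1, 0) [+y clear] — {P2, P3, P4, P6, P7}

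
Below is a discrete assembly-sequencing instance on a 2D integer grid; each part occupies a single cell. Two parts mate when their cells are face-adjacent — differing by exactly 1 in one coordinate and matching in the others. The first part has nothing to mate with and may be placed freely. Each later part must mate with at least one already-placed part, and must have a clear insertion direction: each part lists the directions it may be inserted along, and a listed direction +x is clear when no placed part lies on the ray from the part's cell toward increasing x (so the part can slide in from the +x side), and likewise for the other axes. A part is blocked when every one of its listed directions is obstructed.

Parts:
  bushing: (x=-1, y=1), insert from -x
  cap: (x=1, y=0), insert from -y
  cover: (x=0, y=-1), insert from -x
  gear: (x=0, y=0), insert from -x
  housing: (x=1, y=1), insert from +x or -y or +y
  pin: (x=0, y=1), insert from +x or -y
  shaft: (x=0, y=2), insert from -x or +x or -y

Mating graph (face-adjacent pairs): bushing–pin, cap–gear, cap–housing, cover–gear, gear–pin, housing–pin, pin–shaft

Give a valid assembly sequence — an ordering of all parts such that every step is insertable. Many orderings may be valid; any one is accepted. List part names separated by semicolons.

bushing; pin; housing; shaft; gear; cover; cap

1. bushing@(-1, 1) [-x clear] — {bushing}
2. pin@(0, 1) [+x clear] — {bushing, pin}
3. housing@(1, 1) [+x clear] — {bushing, housing, pin}
4. shaft@(0, 2) [-x clear] — {bushing, housing, pin, shaft}
5. gear@(0, 0) [-x clear] — {bushing, gear, housing, pin, shaft}
6. cover@(0, -1) [-x clear] — {bushing, cover, gear, housing, pin, shaft}
7. cap@(1, 0) [-y clear] — {bushing, cap, cover, gear, housing, pin, shaft}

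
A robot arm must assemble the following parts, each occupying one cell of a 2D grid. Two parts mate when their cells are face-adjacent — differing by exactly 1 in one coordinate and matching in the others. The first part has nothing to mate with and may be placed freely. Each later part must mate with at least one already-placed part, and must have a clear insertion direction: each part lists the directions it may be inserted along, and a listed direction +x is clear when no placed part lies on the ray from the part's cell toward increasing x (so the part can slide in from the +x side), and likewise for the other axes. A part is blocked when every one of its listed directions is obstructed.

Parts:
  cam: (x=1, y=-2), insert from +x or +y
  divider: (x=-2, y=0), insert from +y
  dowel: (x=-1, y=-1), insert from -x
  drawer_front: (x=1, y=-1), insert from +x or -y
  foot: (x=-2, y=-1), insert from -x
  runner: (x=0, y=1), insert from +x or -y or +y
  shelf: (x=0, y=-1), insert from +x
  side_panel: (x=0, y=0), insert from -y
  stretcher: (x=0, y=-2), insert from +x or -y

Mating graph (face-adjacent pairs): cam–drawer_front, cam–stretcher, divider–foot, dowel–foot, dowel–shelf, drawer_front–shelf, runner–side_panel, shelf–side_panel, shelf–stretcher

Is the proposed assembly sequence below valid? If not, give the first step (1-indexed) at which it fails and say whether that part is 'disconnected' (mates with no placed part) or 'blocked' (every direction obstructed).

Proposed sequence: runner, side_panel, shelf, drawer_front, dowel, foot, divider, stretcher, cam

Valid

1. runner@(0, 1) [+x clear] — {runner}
2. side_panel@(0, 0) [-y clear] — {runner, side_panel}
3. shelf@(0, -1) [+x clear] — {runner, shelf, side_panel}
4. drawer_front@(1, -1) [+x clear] — {drawer_front, runner, shelf, side_panel}
5. dowel@(-1, -1) [-x clear] — {dowel, drawer_front, runner, shelf, side_panel}
6. foot@(-2, -1) [-x clear] — {dowel, drawer_front, foot, runner, shelf, side_panel}
7. divider@(-2, 0) [+y clear] — {divider, dowel, drawer_front, foot, runner, shelf, side_panel}
8. stretcher@(0, -2) [+x clear] — {divider, dowel, drawer_front, foot, runner, shelf, side_panel, stretcher}
9. cam@(1, -2) [+x clear] — {cam, divider, dowel, drawer_front, foot, runner, shelf, side_panel, stretcher}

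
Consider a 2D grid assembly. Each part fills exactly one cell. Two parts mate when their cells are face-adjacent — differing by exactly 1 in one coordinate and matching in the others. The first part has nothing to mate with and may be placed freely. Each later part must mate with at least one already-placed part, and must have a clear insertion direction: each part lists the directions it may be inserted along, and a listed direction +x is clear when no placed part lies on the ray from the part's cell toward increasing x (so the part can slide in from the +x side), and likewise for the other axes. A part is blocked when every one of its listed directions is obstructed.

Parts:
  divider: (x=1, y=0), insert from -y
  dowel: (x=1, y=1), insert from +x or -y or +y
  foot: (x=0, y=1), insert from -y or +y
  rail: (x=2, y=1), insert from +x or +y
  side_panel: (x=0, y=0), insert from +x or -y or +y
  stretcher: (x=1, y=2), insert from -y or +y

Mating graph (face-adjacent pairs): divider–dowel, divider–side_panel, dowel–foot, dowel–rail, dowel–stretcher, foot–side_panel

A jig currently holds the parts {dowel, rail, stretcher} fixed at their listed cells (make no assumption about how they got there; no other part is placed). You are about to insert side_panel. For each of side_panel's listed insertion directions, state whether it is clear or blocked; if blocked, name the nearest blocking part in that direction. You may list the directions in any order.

+x: clear; +y: clear; -y: clear

+x: ray from side_panel(0, 0) has no placed part ⇒ clear
-y: ray from side_panel(0, 0) has no placed part ⇒ clear
+y: ray from side_panel(0, 0) has no placed part ⇒ clear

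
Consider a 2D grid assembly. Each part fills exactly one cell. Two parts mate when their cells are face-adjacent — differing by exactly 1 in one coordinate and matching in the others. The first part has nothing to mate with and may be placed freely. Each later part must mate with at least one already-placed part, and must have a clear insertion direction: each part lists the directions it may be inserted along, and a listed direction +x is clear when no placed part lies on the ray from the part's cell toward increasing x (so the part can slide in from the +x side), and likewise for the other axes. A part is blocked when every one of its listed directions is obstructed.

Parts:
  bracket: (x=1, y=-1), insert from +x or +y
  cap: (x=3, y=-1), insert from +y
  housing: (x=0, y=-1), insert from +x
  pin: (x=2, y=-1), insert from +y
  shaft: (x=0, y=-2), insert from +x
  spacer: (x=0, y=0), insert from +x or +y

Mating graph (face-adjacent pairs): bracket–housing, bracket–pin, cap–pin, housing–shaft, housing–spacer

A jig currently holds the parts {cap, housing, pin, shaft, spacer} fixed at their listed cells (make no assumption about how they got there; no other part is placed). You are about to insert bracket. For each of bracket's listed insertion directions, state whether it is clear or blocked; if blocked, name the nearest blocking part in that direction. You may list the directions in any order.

+x: nearest on ray is pin@(2, -1) ⇒ blocked
+y: ray from bracket(1, -1) has no placed part ⇒ clear

+x: blocked by pin; +y: clear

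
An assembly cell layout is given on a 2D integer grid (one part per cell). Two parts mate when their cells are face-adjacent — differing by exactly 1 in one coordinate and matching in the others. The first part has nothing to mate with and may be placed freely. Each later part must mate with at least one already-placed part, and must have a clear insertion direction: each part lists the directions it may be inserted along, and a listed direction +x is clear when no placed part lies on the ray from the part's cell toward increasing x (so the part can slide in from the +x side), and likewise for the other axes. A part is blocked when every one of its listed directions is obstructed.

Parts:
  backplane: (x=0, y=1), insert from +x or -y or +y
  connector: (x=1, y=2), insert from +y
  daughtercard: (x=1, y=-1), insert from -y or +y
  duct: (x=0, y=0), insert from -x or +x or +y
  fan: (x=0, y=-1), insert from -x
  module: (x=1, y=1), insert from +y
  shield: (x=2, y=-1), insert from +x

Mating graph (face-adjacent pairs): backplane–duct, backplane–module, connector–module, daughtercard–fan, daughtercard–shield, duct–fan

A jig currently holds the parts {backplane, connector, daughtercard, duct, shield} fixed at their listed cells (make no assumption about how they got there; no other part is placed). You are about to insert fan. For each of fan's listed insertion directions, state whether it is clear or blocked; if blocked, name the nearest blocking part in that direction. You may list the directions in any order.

-x: clear

-x: ray from fan(0, -1) has no placed part ⇒ clear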